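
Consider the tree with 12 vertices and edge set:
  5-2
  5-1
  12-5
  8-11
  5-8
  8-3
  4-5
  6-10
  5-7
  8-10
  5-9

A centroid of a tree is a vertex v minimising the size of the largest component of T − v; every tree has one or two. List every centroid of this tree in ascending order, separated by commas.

Removing 5 splits the tree into components of sizes 5, 1, 1, 1, 1, 1, 1; the largest is 5 ≤ ⌊12/2⌋ = 6.
Every other node leaves some component of size > 6, so the centroid is unique.

5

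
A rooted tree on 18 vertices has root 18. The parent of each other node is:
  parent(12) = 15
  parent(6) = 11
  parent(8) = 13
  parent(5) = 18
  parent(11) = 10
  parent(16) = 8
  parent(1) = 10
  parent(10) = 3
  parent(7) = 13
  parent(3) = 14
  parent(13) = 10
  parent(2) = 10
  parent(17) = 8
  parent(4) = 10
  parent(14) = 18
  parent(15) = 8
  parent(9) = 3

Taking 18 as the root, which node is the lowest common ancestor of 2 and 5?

18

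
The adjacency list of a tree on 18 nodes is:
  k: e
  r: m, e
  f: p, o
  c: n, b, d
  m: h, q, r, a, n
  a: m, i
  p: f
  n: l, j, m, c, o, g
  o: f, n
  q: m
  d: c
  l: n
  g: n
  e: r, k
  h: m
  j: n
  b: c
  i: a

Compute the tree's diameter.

A longest path is p–f–o–n–m–r–e–k, with 7 edges.

7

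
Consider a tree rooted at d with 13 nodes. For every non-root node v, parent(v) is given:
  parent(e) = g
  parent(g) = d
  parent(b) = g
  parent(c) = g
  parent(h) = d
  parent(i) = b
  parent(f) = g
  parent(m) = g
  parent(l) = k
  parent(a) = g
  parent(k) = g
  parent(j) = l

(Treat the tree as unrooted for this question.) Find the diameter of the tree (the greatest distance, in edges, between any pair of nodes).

Starting from j, a farthest node is h at distance 5.
One longest path: j – l – k – g – d – h.
So the diameter is 5.

5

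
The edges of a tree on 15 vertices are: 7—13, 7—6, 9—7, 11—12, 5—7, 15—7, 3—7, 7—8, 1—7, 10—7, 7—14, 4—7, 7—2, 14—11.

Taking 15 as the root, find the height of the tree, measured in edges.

A deepest node is 12, reached by 15–7–14–11–12.
That path has 4 edges, so the height is 4.

4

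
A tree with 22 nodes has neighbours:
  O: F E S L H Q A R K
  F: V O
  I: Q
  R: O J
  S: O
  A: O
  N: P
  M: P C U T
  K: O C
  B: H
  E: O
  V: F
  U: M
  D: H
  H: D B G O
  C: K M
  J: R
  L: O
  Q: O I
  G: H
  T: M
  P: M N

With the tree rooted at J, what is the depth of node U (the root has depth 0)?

J – R – O – K – C – M – U — 6 edges.

6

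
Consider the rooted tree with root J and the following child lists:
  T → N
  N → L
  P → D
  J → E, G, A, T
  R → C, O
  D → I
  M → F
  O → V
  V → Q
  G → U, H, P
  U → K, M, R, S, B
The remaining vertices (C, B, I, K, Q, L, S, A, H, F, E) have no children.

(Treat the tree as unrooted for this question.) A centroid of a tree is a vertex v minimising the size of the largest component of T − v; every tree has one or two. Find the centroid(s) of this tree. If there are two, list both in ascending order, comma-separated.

G, U

Removing G splits the tree into components of sizes 11, 6, 3, 1; the largest is 11 ≤ ⌊22/2⌋ = 11.
U is adjacent to G and is also a centroid (the largest component after removing it is likewise 11).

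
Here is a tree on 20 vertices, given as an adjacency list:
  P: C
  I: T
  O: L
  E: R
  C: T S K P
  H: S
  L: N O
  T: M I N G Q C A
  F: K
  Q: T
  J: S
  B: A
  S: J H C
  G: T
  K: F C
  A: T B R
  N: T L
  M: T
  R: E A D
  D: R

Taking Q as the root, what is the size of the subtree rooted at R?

3

The subtree rooted at R contains: R, E, D — 3 nodes.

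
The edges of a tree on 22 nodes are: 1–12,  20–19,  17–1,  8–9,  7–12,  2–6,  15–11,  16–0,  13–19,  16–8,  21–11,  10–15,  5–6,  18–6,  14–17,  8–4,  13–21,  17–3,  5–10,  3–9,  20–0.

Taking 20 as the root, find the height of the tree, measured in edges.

A deepest node is 7, reached by 20-0-16-8-9-3-17-1-12-7.
That path has 9 edges, so the height is 9.

9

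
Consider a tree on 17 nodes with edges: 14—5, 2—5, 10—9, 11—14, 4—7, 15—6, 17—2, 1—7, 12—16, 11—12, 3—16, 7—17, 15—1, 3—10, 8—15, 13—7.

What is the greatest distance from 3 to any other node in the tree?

11

A farthest node from 3 is 6 (8 also at distance 11).
The path 3 – 16 – 12 – 11 – 14 – 5 – 2 – 17 – 7 – 1 – 15 – 6 has 11 edges.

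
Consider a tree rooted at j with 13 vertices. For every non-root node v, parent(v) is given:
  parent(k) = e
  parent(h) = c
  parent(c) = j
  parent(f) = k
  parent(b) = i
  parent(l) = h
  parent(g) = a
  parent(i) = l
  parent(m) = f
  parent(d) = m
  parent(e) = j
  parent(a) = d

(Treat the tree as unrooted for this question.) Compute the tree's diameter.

BFS from b reaches g last, at distance 12; BFS from g confirms no node is farther.
Path: b – i – l – h – c – j – e – k – f – m – d – a – g.

12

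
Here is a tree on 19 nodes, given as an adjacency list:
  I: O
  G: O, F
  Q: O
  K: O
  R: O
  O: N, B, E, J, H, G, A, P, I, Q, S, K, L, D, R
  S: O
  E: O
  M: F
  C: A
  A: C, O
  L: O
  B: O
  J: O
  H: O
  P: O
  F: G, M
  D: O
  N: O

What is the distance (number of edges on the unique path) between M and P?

The path is M–F–G–O–P, which has 4 edges.

4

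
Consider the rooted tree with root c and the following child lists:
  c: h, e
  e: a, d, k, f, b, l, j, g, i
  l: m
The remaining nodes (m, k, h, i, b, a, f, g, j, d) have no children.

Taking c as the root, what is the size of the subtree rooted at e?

11

Descendants of e (including itself): e, i, d, f, k, l, b, g, a, j, m. That's 11.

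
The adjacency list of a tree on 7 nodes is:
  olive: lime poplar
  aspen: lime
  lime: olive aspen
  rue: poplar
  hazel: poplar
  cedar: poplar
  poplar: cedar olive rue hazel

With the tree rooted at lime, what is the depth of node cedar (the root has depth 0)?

3

Climbing from cedar to the root: cedar–poplar–olive–lime. That's 3 steps.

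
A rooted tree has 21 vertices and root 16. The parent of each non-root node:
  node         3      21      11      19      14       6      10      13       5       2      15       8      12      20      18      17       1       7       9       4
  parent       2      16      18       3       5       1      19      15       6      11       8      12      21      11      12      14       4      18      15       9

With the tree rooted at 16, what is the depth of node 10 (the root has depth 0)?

16–21–12–18–11–2–3–19–10 — 8 edges.

8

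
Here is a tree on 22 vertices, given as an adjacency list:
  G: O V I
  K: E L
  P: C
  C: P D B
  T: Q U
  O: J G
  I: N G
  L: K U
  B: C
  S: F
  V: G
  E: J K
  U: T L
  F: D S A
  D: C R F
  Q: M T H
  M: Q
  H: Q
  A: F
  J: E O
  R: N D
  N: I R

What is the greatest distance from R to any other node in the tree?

12

A farthest node from R is H (M also at distance 12).
The path R–N–I–G–O–J–E–K–L–U–T–Q–H has 12 edges.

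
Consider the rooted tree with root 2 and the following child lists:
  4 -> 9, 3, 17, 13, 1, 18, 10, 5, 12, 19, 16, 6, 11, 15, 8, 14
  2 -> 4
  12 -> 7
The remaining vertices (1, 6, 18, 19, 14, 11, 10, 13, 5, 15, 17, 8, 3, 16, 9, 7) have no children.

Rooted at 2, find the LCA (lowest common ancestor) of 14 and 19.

4

14's ancestor chain is 14, 4, 2 and 19's is 19, 4, 2; they first meet at 4.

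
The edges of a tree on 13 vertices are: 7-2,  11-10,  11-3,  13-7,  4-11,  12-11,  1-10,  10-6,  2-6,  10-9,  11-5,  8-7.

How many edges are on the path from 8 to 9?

5

The path is 8 - 7 - 2 - 6 - 10 - 9, which has 5 edges.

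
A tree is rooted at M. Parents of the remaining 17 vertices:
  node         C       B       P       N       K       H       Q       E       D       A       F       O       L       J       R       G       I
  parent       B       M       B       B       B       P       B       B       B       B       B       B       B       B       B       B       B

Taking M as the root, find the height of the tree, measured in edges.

A deepest node is H, reached by M → B → P → H.
That path has 3 edges, so the height is 3.

3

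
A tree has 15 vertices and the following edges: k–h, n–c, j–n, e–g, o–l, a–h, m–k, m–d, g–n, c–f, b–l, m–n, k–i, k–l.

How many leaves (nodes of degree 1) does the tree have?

8

Degree-1 nodes: a, b, d, e, f, i, j, o — 8 of them.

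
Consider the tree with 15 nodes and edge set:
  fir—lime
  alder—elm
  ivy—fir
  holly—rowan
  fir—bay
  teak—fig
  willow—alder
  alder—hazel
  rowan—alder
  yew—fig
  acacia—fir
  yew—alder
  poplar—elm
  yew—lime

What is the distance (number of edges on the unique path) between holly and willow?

Walking from holly: holly–rowan–alder–willow. Length 3.

3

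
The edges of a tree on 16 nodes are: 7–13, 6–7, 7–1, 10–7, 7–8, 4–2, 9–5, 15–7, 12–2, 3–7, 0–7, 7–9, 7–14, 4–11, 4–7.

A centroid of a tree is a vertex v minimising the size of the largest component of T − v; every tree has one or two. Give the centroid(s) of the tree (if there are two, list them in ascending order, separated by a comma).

7

Delete 7: the remaining components have sizes 4, 2, 1, 1, 1, 1, 1, 1, 1, 1, 1. Max 4 ≤ 8, so 7 is a centroid.
No neighbour of 7 does as well, so 7 is the unique centroid.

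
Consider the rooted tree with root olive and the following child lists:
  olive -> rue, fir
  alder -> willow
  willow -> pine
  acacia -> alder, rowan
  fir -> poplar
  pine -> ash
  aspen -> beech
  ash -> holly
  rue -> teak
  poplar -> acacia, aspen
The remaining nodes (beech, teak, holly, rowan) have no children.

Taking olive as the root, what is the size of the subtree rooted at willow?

4

The subtree rooted at willow contains: willow, pine, ash, holly — 4 nodes.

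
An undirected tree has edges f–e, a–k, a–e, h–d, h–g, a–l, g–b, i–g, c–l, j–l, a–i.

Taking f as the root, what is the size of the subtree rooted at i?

5

Descendants of i (including itself): i, g, b, h, d. That's 5.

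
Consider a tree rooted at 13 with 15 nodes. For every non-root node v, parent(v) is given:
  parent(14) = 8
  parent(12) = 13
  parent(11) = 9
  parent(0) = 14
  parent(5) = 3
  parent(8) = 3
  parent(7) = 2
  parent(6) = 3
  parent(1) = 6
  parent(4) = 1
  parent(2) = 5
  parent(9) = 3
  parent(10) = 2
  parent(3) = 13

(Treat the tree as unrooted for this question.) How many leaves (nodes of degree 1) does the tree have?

6

The leaves are 0, 4, 7, 10, 11, 12.
That is 6 leaves.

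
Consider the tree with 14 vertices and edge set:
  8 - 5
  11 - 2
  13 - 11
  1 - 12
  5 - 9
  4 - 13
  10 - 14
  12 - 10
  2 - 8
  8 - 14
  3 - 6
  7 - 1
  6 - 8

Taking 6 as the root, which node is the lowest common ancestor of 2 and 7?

8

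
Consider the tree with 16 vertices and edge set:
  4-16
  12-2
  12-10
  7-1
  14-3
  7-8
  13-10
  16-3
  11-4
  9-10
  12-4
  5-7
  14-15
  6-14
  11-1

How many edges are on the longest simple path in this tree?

8

Starting from 6, a farthest node is 8 at distance 8.
One longest path: 6–14–3–16–4–11–1–7–8.
So the diameter is 8.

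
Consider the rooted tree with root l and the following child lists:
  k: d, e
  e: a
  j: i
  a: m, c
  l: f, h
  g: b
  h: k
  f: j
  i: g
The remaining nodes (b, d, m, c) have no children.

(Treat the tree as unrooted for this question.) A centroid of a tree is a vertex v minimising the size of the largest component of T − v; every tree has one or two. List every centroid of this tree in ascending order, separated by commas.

h

Removing h splits the tree into components of sizes 6, 6; the largest is 6 ≤ ⌊13/2⌋ = 6.
Every other node leaves some component of size > 6, so the centroid is unique.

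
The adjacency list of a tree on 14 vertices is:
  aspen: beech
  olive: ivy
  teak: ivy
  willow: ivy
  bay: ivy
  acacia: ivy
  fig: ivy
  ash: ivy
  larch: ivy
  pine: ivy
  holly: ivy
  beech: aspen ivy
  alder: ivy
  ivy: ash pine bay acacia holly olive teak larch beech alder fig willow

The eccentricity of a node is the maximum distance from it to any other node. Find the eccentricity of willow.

3

Distances from willow peak at 3, attained at aspen.
willow-ivy-beech-aspen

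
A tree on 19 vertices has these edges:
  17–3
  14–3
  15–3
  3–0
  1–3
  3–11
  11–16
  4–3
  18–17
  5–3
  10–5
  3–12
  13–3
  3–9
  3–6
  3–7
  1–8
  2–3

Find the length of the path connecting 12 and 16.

3

Walking from 12: 12–3–11–16. Length 3.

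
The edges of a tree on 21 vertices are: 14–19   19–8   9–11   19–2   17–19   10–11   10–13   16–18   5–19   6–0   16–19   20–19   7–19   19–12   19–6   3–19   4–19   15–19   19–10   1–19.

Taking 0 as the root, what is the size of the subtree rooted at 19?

19

Descendants of 19 (including itself): 19, 10, 8, 20, 2, 5, 7, 4, 17, 1, 3, 12, 16, 15, 14, 11, 13, 18, 9. That's 19.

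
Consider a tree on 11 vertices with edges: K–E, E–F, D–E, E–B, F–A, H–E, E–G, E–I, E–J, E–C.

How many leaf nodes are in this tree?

9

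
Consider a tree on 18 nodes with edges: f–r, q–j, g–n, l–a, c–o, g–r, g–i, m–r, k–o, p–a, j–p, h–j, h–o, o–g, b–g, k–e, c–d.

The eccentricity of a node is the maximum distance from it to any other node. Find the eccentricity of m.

8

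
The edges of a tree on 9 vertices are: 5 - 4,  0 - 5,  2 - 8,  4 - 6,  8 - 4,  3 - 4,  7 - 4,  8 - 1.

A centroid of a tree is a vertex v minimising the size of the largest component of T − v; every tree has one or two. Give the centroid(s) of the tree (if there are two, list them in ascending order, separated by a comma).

4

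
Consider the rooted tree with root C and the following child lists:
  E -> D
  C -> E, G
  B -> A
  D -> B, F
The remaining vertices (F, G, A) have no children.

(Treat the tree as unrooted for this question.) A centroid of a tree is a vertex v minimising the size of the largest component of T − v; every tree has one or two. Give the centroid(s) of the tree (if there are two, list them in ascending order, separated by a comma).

D

Removing D splits the tree into components of sizes 3, 2, 1; the largest is 3 ≤ ⌊7/2⌋ = 3.
No neighbour of D does as well, so D is the unique centroid.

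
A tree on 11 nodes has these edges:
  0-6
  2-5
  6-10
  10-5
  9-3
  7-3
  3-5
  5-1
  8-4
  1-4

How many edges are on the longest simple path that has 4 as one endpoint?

The node farthest from 4 is 0, via 4-1-5-10-6-0 — 5 edges.

5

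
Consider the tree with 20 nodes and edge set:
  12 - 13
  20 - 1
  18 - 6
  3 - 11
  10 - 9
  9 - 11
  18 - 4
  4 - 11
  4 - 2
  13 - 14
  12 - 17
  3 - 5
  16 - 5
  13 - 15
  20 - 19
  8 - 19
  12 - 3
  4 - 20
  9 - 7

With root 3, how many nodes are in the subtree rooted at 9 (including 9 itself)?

3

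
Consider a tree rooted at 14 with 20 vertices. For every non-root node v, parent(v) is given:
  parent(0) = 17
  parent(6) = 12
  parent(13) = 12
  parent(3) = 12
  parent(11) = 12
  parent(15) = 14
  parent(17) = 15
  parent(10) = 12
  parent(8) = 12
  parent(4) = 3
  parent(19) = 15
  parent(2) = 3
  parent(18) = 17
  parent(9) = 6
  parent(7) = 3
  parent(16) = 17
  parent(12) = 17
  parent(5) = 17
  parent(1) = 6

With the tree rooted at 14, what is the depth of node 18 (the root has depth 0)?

3

14–15–17–18 — 3 edges.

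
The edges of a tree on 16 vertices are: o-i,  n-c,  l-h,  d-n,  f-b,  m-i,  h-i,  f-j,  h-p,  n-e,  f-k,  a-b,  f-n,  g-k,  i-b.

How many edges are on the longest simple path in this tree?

6

A longest path is g-k-f-b-i-h-p, with 6 edges.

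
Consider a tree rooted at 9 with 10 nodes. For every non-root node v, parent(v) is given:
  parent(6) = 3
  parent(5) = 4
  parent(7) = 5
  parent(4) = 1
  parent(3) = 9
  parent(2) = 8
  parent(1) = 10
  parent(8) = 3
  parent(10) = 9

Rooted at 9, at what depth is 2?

3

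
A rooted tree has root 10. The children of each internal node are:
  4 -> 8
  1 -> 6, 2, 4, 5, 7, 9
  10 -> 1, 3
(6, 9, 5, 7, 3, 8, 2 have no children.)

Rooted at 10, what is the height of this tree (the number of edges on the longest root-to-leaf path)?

3

A deepest node is 8, reached by 10–1–4–8.
That path has 3 edges, so the height is 3.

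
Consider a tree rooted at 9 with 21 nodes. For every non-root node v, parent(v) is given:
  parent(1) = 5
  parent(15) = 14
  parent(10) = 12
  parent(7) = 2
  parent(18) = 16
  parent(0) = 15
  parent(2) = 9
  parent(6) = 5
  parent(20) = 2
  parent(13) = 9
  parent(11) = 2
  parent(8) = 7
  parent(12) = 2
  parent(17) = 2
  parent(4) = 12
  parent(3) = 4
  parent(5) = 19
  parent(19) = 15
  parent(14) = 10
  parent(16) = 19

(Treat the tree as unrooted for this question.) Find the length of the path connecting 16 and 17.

16–19–15–14–10–12–2–17: 7 edges.

7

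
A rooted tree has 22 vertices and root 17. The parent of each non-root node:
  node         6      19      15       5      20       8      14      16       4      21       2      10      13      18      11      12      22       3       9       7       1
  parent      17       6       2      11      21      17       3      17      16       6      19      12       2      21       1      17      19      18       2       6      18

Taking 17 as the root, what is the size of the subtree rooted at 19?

6

Descendants of 19 (including itself): 19, 22, 2, 13, 9, 15. That's 6.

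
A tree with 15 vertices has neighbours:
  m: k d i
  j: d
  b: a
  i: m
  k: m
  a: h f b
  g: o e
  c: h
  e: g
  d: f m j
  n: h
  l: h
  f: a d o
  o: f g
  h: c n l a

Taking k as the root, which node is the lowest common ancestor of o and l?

Ancestors of o (toward the root): o, f, d, m, k.
Ancestors of l: l, h, a, f, d, m, k.
The deepest node appearing in both lists is f.

f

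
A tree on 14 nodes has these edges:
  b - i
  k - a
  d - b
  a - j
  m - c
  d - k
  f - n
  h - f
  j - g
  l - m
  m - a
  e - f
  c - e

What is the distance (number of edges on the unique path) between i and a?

4

i–b–d–k–a: 4 edges.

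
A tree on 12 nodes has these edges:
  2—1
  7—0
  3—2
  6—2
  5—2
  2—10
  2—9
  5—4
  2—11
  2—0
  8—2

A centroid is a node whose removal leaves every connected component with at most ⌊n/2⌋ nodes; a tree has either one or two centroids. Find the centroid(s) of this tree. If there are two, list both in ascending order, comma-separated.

Delete 2: the remaining components have sizes 2, 2, 1, 1, 1, 1, 1, 1, 1. Max 2 ≤ 6, so 2 is a centroid.
Every other node leaves some component of size > 6, so the centroid is unique.

2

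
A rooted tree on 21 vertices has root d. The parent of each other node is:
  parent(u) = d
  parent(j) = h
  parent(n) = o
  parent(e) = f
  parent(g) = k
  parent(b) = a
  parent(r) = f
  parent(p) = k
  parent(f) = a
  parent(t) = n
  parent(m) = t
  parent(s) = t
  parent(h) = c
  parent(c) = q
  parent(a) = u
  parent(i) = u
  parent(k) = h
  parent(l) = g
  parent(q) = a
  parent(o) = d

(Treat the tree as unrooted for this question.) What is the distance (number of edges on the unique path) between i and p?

7

Walking from i: i – u – a – q – c – h – k – p. Length 7.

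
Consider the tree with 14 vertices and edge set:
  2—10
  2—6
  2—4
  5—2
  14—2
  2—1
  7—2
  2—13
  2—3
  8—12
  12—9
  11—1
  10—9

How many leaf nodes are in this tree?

Degree-1 nodes: 3, 4, 5, 6, 7, 8, 11, 13, 14 — 9 of them.

9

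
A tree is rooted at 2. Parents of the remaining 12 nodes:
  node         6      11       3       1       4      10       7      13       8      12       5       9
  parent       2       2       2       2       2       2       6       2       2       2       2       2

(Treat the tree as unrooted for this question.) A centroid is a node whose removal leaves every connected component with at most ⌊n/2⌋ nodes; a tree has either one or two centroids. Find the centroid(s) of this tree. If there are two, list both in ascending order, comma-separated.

If 2 is removed the pieces have sizes 2, 1, 1, 1, 1, 1, 1, 1, 1, 1, 1, all ≤ ⌊13/2⌋ = 6.
Every other node leaves some component of size > 6, so the centroid is unique.

2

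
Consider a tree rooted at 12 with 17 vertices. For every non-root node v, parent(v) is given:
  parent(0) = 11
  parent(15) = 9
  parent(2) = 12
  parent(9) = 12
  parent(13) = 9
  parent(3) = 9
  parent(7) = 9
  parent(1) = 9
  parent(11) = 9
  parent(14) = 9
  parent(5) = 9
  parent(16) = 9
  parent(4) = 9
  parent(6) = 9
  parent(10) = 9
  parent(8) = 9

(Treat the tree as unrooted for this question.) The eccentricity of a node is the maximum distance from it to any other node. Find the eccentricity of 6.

3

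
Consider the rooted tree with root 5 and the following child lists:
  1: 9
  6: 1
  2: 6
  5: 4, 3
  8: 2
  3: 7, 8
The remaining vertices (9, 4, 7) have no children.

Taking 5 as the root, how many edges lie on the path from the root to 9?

6

Path from 5 to 9: 5 – 3 – 8 – 2 – 6 – 1 – 9, which has 6 edges.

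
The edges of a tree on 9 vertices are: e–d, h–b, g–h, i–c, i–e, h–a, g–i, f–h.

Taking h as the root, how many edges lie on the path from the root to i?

2

Path from h to i: h–g–i, which has 2 edges.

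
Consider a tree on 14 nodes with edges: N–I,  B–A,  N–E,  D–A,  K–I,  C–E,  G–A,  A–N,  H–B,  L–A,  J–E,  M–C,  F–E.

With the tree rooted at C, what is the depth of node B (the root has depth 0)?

C → E → N → A → B — 4 edges.

4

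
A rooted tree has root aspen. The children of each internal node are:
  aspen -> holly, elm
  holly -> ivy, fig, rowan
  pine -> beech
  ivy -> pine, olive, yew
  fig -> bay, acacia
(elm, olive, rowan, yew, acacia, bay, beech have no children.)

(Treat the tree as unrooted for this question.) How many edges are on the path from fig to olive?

3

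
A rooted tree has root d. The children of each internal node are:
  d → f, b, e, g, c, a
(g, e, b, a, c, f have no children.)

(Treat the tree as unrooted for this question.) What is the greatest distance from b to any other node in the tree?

2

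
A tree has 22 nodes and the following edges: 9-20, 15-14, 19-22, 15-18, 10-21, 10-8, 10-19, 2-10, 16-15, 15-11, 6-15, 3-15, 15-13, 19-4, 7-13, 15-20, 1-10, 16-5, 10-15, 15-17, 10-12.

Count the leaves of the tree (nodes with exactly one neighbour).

Exactly 16 nodes have a single neighbour: 1, 2, 3, 4, 5, 6, 7, 8, 9, 11, 12, 14, 17, 18, 21, 22.

16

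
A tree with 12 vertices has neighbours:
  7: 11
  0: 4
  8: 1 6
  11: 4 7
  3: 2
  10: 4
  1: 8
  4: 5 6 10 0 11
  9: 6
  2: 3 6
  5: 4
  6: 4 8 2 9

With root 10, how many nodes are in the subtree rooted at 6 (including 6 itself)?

Descendants of 6 (including itself): 6, 8, 2, 9, 1, 3. That's 6.

6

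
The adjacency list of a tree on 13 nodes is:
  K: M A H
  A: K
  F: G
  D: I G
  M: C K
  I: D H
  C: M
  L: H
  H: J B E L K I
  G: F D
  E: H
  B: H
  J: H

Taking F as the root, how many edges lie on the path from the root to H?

4

Climbing from H to the root: H–I–D–G–F. That's 4 steps.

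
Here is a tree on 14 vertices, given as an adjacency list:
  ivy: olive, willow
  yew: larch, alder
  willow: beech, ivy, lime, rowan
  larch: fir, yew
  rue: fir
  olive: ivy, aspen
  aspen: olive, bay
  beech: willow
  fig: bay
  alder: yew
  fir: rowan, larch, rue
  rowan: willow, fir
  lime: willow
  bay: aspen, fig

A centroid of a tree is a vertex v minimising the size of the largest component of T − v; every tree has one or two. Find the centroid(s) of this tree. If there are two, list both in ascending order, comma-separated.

willow

If willow is removed the pieces have sizes 6, 5, 1, 1, all ≤ ⌊14/2⌋ = 7.
No neighbour of willow does as well, so willow is the unique centroid.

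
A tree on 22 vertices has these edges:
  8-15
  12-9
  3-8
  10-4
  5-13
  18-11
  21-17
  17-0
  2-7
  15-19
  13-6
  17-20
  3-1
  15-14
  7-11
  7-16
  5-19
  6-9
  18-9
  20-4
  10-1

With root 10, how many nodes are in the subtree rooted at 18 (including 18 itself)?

Descendants of 18 (including itself): 18, 11, 7, 2, 16. That's 5.

5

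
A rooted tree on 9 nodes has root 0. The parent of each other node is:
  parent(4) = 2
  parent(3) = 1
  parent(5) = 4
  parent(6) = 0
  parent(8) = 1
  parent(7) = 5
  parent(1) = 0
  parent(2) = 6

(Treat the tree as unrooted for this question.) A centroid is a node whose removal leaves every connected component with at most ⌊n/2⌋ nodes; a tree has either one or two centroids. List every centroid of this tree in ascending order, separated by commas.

Delete 6: the remaining components have sizes 4, 4. Max 4 ≤ 4, so 6 is a centroid.
No neighbour of 6 does as well, so 6 is the unique centroid.

6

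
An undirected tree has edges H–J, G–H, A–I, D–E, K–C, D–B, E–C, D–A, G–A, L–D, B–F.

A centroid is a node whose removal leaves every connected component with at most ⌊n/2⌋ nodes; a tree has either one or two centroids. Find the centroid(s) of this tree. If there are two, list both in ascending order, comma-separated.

If D is removed the pieces have sizes 5, 3, 2, 1, all ≤ ⌊12/2⌋ = 6.
No neighbour of D does as well, so D is the unique centroid.

D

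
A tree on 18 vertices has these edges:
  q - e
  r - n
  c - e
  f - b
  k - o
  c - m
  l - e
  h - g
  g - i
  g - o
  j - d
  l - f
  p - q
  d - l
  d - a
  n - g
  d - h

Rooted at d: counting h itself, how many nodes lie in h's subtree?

The subtree rooted at h contains: h, g, n, o, i, r, k — 7 nodes.

7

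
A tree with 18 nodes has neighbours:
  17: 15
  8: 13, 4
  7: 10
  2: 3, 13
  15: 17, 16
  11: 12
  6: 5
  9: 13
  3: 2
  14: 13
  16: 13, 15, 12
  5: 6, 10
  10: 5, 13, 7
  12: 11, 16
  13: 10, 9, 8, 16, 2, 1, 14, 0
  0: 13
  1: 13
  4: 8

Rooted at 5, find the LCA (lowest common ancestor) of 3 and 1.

13

Path 3→root: 3 2 13 10 5; path 1→root: 1 13 10 5.
First common node: 13.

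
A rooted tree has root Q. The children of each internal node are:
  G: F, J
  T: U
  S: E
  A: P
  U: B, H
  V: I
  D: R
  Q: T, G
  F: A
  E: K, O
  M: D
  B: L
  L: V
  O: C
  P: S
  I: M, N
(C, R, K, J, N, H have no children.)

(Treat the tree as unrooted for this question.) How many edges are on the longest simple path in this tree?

A longest path is R – D – M – I – V – L – B – U – T – Q – G – F – A – P – S – E – O – C, with 17 edges.

17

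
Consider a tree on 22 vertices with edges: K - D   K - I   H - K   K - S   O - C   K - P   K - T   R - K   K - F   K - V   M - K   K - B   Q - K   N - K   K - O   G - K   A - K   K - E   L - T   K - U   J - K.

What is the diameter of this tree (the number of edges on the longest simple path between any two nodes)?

BFS from L reaches C last, at distance 4; BFS from C confirms no node is farther.
Path: L–T–K–O–C.

4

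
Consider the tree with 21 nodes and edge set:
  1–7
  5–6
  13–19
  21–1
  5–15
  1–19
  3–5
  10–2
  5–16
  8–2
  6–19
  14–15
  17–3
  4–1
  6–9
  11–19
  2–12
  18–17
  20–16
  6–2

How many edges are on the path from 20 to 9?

Walking from 20: 20 – 16 – 5 – 6 – 9. Length 4.

4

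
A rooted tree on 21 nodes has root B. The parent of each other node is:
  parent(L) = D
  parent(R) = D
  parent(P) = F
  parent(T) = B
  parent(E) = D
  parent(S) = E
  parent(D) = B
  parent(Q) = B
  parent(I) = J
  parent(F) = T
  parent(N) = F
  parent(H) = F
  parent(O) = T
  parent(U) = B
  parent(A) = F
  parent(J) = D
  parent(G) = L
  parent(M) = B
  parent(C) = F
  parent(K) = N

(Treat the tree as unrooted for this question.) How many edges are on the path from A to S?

6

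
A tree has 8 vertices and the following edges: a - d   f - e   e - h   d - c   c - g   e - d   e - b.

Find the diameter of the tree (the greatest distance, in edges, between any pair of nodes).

Starting from g, a farthest node is h at distance 4.
One longest path: g-c-d-e-h.
So the diameter is 4.

4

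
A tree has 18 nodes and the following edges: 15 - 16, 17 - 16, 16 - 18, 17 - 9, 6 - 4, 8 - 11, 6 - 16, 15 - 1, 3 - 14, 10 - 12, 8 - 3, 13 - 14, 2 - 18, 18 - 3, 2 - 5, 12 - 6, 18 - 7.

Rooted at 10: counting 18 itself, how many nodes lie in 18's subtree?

9

Descendants of 18 (including itself): 18, 3, 2, 7, 14, 8, 5, 13, 11. That's 9.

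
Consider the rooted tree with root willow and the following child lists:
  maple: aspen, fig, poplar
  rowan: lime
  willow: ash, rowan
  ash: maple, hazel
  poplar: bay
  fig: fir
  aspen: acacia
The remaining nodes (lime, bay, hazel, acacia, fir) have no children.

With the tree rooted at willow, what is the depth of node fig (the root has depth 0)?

3

Path from willow to fig: willow–ash–maple–fig, which has 3 edges.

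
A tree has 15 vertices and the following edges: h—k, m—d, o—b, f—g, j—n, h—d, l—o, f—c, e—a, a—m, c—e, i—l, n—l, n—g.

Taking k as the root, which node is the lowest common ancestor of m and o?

m

Ancestors of m (toward the root): m, d, h, k.
Ancestors of o: o, l, n, g, f, c, e, a, m, d, h, k.
The deepest node appearing in both lists is m.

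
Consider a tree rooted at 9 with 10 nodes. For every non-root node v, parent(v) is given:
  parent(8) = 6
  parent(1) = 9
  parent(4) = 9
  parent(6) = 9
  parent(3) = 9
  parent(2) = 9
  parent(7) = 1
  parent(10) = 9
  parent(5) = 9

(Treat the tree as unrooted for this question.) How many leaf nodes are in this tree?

7

Exactly 7 nodes have a single neighbour: 2, 3, 4, 5, 7, 8, 10.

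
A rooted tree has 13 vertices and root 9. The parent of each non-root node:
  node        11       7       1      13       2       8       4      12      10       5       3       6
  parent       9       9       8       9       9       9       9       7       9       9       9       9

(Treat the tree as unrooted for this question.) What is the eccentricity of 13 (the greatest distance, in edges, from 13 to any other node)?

3

A farthest node from 13 is 12 (1 also at distance 3).
The path 13-9-7-12 has 3 edges.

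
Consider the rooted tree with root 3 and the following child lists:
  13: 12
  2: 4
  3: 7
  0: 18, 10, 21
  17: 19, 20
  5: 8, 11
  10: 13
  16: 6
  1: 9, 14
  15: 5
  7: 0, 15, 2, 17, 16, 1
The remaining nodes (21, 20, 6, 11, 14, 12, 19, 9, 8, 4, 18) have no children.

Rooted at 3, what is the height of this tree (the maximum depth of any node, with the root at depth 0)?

5

The longest root-to-leaf path is 3 → 7 → 0 → 10 → 13 → 12 (5 edges).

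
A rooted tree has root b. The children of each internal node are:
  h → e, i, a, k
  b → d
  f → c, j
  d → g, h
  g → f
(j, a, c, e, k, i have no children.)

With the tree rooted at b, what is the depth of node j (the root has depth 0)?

4

Path from b to j: b–d–g–f–j, which has 4 edges.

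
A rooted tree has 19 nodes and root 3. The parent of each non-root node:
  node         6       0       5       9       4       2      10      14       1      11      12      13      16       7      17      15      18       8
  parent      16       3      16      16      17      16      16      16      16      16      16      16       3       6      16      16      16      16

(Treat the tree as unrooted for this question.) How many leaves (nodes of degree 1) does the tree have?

15

Degree-1 nodes: 0, 1, 2, 4, 5, 7, 8, 9, 10, 11, 12, 13, 14, 15, 18 — 15 of them.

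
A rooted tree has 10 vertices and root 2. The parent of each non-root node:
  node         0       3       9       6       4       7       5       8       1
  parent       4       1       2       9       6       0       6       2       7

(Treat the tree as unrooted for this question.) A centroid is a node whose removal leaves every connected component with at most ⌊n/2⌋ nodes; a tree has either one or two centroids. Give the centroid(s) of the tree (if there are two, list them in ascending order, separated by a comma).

4, 6

Delete 4: the remaining components have sizes 5, 4. Max 5 ≤ 5, so 4 is a centroid.
6 is adjacent to 4 and is also a centroid (the largest component after removing it is likewise 5).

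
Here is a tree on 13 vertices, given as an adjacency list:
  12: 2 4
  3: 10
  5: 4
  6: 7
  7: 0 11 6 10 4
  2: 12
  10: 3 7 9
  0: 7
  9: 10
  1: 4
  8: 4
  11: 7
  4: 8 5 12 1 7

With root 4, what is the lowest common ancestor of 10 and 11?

7

Path 10→root: 10 7 4; path 11→root: 11 7 4.
First common node: 7.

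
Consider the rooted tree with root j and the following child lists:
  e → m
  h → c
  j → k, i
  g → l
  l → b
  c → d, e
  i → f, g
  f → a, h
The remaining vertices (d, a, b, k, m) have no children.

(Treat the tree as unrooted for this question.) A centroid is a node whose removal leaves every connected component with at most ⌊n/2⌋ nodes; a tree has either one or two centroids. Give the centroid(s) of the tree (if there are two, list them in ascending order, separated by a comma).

f

Delete f: the remaining components have sizes 6, 5, 1. Max 6 ≤ 6, so f is a centroid.
Every other node leaves some component of size > 6, so the centroid is unique.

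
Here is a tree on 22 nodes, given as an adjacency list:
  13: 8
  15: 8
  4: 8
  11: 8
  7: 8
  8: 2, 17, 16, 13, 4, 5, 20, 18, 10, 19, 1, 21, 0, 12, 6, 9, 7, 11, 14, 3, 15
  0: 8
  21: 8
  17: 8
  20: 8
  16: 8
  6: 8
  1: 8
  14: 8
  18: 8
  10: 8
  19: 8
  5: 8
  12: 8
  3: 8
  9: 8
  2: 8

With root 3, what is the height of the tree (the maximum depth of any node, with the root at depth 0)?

2

1 sits deepest: 3 → 8 → 1 — 2 edges from the root.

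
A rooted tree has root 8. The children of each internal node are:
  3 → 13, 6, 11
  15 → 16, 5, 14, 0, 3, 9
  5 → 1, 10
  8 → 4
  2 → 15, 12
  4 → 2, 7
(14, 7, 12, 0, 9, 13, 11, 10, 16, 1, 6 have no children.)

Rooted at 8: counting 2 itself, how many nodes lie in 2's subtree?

2's subtree: {2, 15, 12, 14, 16, 5, 3, 9, 0, 10, 1, 11, 6, 13}, size 14.

14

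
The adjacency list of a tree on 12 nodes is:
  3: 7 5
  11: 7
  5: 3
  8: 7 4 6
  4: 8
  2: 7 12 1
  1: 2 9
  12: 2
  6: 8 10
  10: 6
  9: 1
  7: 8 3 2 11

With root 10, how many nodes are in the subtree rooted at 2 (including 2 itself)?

The subtree rooted at 2 contains: 2, 1, 12, 9 — 4 nodes.

4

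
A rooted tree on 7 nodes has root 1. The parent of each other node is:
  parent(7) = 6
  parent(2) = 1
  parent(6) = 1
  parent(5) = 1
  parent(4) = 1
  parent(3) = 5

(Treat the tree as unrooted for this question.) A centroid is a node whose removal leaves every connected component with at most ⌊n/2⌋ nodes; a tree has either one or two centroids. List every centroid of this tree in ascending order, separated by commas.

1

Removing 1 splits the tree into components of sizes 2, 2, 1, 1; the largest is 2 ≤ ⌊7/2⌋ = 3.
Every other node leaves some component of size > 3, so the centroid is unique.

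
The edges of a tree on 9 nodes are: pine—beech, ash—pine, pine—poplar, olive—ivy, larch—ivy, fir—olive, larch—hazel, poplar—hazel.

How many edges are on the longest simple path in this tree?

Starting from ash, a farthest node is fir at distance 7.
One longest path: ash-pine-poplar-hazel-larch-ivy-olive-fir.
So the diameter is 7.

7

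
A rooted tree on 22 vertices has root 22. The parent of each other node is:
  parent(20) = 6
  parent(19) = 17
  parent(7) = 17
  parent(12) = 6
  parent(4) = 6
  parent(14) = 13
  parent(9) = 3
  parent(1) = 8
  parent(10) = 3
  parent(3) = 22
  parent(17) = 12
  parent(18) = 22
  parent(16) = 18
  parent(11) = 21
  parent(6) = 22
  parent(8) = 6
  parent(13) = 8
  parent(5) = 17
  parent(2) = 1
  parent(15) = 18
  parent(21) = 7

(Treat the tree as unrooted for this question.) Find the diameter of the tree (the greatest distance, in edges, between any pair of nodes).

8

BFS from 11 reaches 9 last, at distance 8; BFS from 9 confirms no node is farther.
Path: 11 – 21 – 7 – 17 – 12 – 6 – 22 – 3 – 9.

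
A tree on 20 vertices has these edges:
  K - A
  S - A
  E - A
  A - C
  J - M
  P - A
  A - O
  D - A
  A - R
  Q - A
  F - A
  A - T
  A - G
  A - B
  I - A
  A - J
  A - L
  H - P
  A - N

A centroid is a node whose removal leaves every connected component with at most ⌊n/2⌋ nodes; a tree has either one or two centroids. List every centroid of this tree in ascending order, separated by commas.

A

Delete A: the remaining components have sizes 2, 2, 1, 1, 1, 1, 1, 1, 1, 1, 1, 1, 1, 1, 1, 1, 1. Max 2 ≤ 10, so A is a centroid.
Every other node leaves some component of size > 10, so the centroid is unique.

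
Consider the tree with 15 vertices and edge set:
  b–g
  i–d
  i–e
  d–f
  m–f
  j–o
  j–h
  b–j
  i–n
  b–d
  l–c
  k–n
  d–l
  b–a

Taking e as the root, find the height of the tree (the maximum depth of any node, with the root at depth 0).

o sits deepest: e-i-d-b-j-o — 5 edges from the root.

5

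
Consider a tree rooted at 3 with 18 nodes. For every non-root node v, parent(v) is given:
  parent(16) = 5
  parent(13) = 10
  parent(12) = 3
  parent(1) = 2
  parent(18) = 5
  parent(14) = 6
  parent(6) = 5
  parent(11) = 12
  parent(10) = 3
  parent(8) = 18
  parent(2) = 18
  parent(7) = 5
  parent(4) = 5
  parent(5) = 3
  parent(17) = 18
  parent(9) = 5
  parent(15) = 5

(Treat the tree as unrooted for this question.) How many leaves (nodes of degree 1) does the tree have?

Exactly 11 nodes have a single neighbour: 1, 4, 7, 8, 9, 11, 13, 14, 15, 16, 17.

11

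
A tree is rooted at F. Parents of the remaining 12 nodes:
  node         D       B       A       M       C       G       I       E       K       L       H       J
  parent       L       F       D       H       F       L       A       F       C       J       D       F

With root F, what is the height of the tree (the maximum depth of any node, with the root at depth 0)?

5

The longest root-to-leaf path is F–J–L–D–A–I (5 edges).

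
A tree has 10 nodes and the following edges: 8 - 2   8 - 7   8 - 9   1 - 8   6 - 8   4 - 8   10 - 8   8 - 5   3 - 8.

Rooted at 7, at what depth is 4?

2

Climbing from 4 to the root: 4–8–7. That's 2 steps.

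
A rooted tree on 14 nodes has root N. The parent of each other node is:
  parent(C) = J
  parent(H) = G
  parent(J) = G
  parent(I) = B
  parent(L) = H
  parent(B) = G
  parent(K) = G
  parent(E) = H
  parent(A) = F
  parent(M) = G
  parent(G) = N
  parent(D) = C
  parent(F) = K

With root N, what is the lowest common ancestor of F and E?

G

Ancestors of F (toward the root): F, K, G, N.
Ancestors of E: E, H, G, N.
The deepest node appearing in both lists is G.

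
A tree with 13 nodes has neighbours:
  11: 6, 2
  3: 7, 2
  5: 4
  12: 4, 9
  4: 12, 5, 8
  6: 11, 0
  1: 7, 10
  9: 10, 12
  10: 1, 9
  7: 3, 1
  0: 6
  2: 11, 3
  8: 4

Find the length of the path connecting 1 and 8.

5

The path is 1–10–9–12–4–8, which has 5 edges.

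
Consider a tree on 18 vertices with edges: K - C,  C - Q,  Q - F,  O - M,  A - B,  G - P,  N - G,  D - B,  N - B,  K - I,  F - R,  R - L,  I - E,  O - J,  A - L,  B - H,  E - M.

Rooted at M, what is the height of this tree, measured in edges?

The longest root-to-leaf path is M – E – I – K – C – Q – F – R – L – A – B – N – G – P (13 edges).

13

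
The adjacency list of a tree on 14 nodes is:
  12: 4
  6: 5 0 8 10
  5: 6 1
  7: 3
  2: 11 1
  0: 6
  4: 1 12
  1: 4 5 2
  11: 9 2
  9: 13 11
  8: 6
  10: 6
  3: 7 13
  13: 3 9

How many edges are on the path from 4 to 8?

4

The path is 4–1–5–6–8, which has 4 edges.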